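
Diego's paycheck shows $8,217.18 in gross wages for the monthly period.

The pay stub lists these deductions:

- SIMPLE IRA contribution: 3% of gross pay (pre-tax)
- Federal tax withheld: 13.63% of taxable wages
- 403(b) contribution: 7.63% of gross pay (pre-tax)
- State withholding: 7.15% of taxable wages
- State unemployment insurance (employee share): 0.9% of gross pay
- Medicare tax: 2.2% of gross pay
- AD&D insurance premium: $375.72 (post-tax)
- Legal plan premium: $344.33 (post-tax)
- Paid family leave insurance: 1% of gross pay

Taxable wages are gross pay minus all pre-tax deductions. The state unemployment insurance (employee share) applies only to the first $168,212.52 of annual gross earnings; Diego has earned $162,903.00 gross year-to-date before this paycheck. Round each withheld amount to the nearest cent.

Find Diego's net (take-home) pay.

$4,786.89

SIMPLE IRA contribution: $8,217.18 × 0.03 = $246.52
403(b) contribution: $8,217.18 × 0.0763 = $626.97
Pre-tax total = $246.52 + $626.97 = $873.49
Taxable wages = $8,217.18 − $873.49 = $7,343.69
State withholding: $7,343.69 × 0.0715 = $525.07
Federal tax withheld: $7,343.69 × 0.1363 = $1,000.94
Medicare tax: $8,217.18 × 0.022 = $180.78
Paid family leave insurance: $8,217.18 × 0.01 = $82.17
State unemployment insurance (employee share): only $168,212.52 − $162,903.00 = $5,309.52 of this check is subject → $5,309.52 × 0.009 = $47.79
AD&D insurance premium: $375.72
Legal plan premium: $344.33
Total deductions = $246.52 + $626.97 + $525.07 + $1,000.94 + $180.78 + $82.17 + $47.79 + $375.72 + $344.33 = $3,430.29
Net pay = $8,217.18 − $3,430.29 = $4,786.89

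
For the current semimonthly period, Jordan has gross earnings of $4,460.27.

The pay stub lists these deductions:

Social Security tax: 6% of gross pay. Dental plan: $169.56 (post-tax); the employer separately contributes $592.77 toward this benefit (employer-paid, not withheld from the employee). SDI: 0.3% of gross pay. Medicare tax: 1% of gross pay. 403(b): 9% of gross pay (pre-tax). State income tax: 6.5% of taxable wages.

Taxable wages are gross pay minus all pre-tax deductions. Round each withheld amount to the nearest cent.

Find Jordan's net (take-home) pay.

403(b): $4,460.27 × 0.09 = $401.42
Taxable wages = $4,460.27 − $401.42 = $4,058.85
State income tax: $4,058.85 × 0.065 = $263.83
Medicare tax: $4,460.27 × 0.01 = $44.60
Social Security tax: $4,460.27 × 0.06 = $267.62
SDI: $4,460.27 × 0.003 = $13.38
Dental plan: $169.56
(Employer's $592.77 toward dental plan is not withheld from the employee.)
Total deductions = $401.42 + $263.83 + $44.60 + $267.62 + $13.38 + $169.56 = $1,160.41
Net pay = $4,460.27 − $1,160.41 = $3,299.86

$3,299.86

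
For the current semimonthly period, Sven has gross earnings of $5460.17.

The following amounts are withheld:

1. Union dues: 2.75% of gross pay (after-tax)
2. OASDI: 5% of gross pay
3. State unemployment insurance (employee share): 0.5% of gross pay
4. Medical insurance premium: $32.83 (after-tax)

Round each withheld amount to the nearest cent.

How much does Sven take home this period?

$4976.88

OASDI: $5460.17 × 0.05 = $273.01
State unemployment insurance (employee share): $5460.17 × 0.005 = $27.30
Medical insurance premium: $32.83
Union dues: $5460.17 × 0.0275 = $150.15
Total deductions = $273.01 + $27.30 + $32.83 + $150.15 = $483.29
Net pay = $5460.17 − $483.29 = $4976.88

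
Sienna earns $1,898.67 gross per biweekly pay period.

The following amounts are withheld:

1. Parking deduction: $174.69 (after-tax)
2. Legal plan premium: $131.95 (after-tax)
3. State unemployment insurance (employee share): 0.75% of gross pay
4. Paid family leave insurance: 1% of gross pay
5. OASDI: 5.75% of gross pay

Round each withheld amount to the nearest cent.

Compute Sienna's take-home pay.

$1,449.63

OASDI: $1,898.67 × 0.0575 = $109.17
Paid family leave insurance: $1,898.67 × 0.01 = $18.99
State unemployment insurance (employee share): $1,898.67 × 0.0075 = $14.24
Legal plan premium: $131.95
Parking deduction: $174.69
Total deductions = $109.17 + $18.99 + $14.24 + $131.95 + $174.69 = $449.04
Net pay = $1,898.67 − $449.04 = $1,449.63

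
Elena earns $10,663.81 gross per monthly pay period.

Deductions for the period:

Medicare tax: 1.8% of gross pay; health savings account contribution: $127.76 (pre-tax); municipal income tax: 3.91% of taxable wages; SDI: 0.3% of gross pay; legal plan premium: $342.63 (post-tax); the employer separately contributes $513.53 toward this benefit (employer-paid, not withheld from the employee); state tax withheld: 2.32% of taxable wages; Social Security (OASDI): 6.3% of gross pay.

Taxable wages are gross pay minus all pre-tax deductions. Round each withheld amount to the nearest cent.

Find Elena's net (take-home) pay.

Health savings account contribution: $127.76
Taxable wages = $10,663.81 − $127.76 = $10,536.05
Municipal income tax: $10,536.05 × 0.0391 = $411.96
State tax withheld: $10,536.05 × 0.0232 = $244.44
SDI: $10,663.81 × 0.003 = $31.99
Medicare tax: $10,663.81 × 0.018 = $191.95
Social Security (OASDI): $10,663.81 × 0.063 = $671.82
Legal plan premium: $342.63
(Employer's $513.53 toward legal plan premium is not withheld from the employee.)
Total deductions = $127.76 + $411.96 + $244.44 + $31.99 + $191.95 + $671.82 + $342.63 = $2,022.55
Net pay = $10,663.81 − $2,022.55 = $8,641.26

$8,641.26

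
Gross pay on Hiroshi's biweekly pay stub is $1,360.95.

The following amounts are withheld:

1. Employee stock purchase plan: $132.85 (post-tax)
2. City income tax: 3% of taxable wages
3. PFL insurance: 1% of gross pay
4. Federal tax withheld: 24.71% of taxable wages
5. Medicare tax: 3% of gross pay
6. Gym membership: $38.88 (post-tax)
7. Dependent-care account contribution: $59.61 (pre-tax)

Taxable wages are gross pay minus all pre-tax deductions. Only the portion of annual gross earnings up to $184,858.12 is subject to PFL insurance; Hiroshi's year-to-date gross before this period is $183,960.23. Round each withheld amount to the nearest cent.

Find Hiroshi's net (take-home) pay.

Dependent-care account contribution: $59.61
Taxable wages = $1,360.95 − $59.61 = $1,301.34
Federal tax withheld: $1,301.34 × 0.2471 = $321.56
City income tax: $1,301.34 × 0.03 = $39.04
PFL insurance: only $184,858.12 − $183,960.23 = $897.89 of this check is subject → $897.89 × 0.01 = $8.98
Medicare tax: $1,360.95 × 0.03 = $40.83
Employee stock purchase plan: $132.85
Gym membership: $38.88
Total deductions = $59.61 + $321.56 + $39.04 + $8.98 + $40.83 + $132.85 + $38.88 = $641.75
Net pay = $1,360.95 − $641.75 = $719.20

$719.20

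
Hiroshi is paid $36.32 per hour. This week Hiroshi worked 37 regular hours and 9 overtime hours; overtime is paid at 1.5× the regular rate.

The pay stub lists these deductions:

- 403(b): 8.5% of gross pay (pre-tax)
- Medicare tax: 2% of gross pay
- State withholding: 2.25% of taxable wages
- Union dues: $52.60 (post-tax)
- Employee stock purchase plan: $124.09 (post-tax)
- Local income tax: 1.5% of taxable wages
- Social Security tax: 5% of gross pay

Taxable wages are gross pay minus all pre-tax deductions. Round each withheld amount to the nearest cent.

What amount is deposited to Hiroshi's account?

$1,310.25

Regular pay: 37 × $36.32 = $1,343.84
Overtime pay: 9 × $36.32 × 1.5 = $490.32
Gross pay = $1,343.84 + $490.32 = $1,834.16
403(b): $1,834.16 × 0.085 = $155.90
Taxable wages = $1,834.16 − $155.90 = $1,678.26
State withholding: $1,678.26 × 0.0225 = $37.76
Local income tax: $1,678.26 × 0.015 = $25.17
Social Security tax: $1,834.16 × 0.05 = $91.71
Medicare tax: $1,834.16 × 0.02 = $36.68
Union dues: $52.60
Employee stock purchase plan: $124.09
Total deductions = $155.90 + $37.76 + $25.17 + $91.71 + $36.68 + $52.60 + $124.09 = $523.91
Net pay = $1,834.16 − $523.91 = $1,310.25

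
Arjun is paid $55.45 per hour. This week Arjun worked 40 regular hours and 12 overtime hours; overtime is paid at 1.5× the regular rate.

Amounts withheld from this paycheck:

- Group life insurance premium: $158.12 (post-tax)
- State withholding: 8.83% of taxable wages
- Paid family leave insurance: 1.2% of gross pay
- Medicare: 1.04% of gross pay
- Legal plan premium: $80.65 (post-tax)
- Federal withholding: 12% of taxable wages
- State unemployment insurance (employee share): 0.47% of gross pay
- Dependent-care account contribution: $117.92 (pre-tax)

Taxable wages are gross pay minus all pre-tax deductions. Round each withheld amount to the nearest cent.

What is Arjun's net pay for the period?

$2,126.90

Regular pay: 40 × $55.45 = $2,218.00
Overtime pay: 12 × $55.45 × 1.5 = $998.10
Gross pay = $2,218.00 + $998.10 = $3,216.10
Dependent-care account contribution: $117.92
Taxable wages = $3,216.10 − $117.92 = $3,098.18
State withholding: $3,098.18 × 0.0883 = $273.57
Federal withholding: $3,098.18 × 0.12 = $371.78
Medicare: $3,216.10 × 0.0104 = $33.45
Paid family leave insurance: $3,216.10 × 0.012 = $38.59
State unemployment insurance (employee share): $3,216.10 × 0.0047 = $15.12
Group life insurance premium: $158.12
Legal plan premium: $80.65
Total deductions = $117.92 + $273.57 + $371.78 + $33.45 + $38.59 + $15.12 + $158.12 + $80.65 = $1,089.20
Net pay = $3,216.10 − $1,089.20 = $2,126.90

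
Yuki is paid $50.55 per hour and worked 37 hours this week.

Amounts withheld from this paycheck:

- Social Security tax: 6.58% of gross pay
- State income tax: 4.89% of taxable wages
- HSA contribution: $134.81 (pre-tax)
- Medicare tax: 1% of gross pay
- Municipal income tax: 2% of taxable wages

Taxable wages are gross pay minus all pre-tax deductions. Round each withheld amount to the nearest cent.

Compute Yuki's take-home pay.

Gross pay: 37 × $50.55 = $1,870.35
HSA contribution: $134.81
Taxable wages = $1,870.35 − $134.81 = $1,735.54
State income tax: $1,735.54 × 0.0489 = $84.87
Municipal income tax: $1,735.54 × 0.02 = $34.71
Social Security tax: $1,870.35 × 0.0658 = $123.07
Medicare tax: $1,870.35 × 0.01 = $18.70
Total deductions = $134.81 + $84.87 + $34.71 + $123.07 + $18.70 = $396.16
Net pay = $1,870.35 − $396.16 = $1,474.19

$1,474.19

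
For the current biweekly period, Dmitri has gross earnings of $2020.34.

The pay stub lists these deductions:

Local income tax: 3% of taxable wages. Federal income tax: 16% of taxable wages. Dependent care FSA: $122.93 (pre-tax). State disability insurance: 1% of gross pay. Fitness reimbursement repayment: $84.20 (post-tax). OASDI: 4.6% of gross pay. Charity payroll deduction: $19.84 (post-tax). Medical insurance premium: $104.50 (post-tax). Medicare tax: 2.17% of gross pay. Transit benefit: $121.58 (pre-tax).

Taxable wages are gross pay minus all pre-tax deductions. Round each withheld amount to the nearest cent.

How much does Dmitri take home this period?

Transit benefit: $121.58
Dependent care FSA: $122.93
Pre-tax total = $121.58 + $122.93 = $244.51
Taxable wages = $2020.34 − $244.51 = $1775.83
Federal income tax: $1775.83 × 0.16 = $284.13
Local income tax: $1775.83 × 0.03 = $53.27
Medicare tax: $2020.34 × 0.0217 = $43.84
OASDI: $2020.34 × 0.046 = $92.94
State disability insurance: $2020.34 × 0.01 = $20.20
Medical insurance premium: $104.50
Fitness reimbursement repayment: $84.20
Charity payroll deduction: $19.84
Total deductions = $121.58 + $122.93 + $284.13 + $53.27 + $43.84 + $92.94 + $20.20 + $104.50 + $84.20 + $19.84 = $947.43
Net pay = $2020.34 − $947.43 = $1072.91

$1072.91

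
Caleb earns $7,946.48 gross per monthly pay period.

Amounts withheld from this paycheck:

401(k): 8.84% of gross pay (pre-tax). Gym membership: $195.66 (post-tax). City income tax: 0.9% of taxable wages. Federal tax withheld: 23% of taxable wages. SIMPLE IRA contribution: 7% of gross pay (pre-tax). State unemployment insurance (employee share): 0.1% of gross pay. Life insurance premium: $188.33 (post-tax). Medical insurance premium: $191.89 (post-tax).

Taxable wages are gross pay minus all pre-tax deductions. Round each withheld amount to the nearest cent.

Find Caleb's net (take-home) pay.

SIMPLE IRA contribution: $7,946.48 × 0.07 = $556.25
401(k): $7,946.48 × 0.0884 = $702.47
Pre-tax total = $556.25 + $702.47 = $1,258.72
Taxable wages = $7,946.48 − $1,258.72 = $6,687.76
City income tax: $6,687.76 × 0.009 = $60.19
Federal tax withheld: $6,687.76 × 0.23 = $1,538.18
State unemployment insurance (employee share): $7,946.48 × 0.001 = $7.95
Gym membership: $195.66
Medical insurance premium: $191.89
Life insurance premium: $188.33
Total deductions = $556.25 + $702.47 + $60.19 + $1,538.18 + $7.95 + $195.66 + $191.89 + $188.33 = $3,440.92
Net pay = $7,946.48 − $3,440.92 = $4,505.56

$4,505.56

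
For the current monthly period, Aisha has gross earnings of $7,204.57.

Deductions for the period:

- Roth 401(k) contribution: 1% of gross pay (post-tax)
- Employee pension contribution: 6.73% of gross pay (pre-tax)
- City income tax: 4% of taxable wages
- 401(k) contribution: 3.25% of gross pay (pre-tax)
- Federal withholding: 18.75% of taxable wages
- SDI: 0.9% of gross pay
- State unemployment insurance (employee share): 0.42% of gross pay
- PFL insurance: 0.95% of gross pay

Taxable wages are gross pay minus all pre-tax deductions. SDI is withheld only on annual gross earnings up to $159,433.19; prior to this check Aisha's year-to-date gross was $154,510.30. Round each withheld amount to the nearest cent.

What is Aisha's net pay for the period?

$4,795.03

401(k) contribution: $7,204.57 × 0.0325 = $234.15
Employee pension contribution: $7,204.57 × 0.0673 = $484.87
Pre-tax total = $234.15 + $484.87 = $719.02
Taxable wages = $7,204.57 − $719.02 = $6,485.55
City income tax: $6,485.55 × 0.04 = $259.42
Federal withholding: $6,485.55 × 0.1875 = $1,216.04
SDI: only $159,433.19 − $154,510.30 = $4,922.89 of this check is subject → $4,922.89 × 0.009 = $44.31
State unemployment insurance (employee share): $7,204.57 × 0.0042 = $30.26
PFL insurance: $7,204.57 × 0.0095 = $68.44
Roth 401(k) contribution: $7,204.57 × 0.01 = $72.05
Total deductions = $234.15 + $484.87 + $259.42 + $1,216.04 + $44.31 + $30.26 + $68.44 + $72.05 = $2,409.54
Net pay = $7,204.57 − $2,409.54 = $4,795.03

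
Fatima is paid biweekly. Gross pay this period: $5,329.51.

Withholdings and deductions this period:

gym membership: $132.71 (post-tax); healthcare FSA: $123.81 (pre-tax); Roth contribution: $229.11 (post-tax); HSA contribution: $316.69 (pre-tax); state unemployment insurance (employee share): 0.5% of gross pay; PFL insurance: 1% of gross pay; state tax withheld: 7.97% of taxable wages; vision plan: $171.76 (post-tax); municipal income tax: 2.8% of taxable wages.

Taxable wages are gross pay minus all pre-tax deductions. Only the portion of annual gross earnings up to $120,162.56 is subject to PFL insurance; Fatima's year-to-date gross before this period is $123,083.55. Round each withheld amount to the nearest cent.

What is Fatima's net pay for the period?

$3,802.24

Healthcare FSA: $123.81
HSA contribution: $316.69
Pre-tax total = $123.81 + $316.69 = $440.50
Taxable wages = $5,329.51 − $440.50 = $4,889.01
Municipal income tax: $4,889.01 × 0.028 = $136.89
State tax withheld: $4,889.01 × 0.0797 = $389.65
PFL insurance: annual cap $120,162.56 already reached (YTD $123,083.55), so $0.00
State unemployment insurance (employee share): $5,329.51 × 0.005 = $26.65
Gym membership: $132.71
Roth contribution: $229.11
Vision plan: $171.76
Total deductions = $123.81 + $316.69 + $136.89 + $389.65 + $0.00 + $26.65 + $132.71 + $229.11 + $171.76 = $1,527.27
Net pay = $5,329.51 − $1,527.27 = $3,802.24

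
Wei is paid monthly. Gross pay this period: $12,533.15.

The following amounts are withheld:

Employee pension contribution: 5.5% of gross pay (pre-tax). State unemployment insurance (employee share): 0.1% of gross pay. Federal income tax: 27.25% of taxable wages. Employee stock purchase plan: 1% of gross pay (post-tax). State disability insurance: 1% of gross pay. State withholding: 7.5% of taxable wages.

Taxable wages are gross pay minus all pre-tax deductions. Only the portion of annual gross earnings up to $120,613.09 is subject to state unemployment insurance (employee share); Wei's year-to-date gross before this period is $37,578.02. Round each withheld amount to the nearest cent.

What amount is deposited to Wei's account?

$7,464.91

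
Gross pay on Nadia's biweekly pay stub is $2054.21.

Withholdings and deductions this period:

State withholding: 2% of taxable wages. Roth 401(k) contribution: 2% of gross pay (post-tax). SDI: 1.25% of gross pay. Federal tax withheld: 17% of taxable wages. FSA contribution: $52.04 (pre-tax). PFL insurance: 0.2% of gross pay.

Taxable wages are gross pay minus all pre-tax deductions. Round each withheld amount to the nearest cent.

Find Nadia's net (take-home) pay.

$1550.89

FSA contribution: $52.04
Taxable wages = $2054.21 − $52.04 = $2002.17
State withholding: $2002.17 × 0.02 = $40.04
Federal tax withheld: $2002.17 × 0.17 = $340.37
SDI: $2054.21 × 0.0125 = $25.68
PFL insurance: $2054.21 × 0.002 = $4.11
Roth 401(k) contribution: $2054.21 × 0.02 = $41.08
Total deductions = $52.04 + $40.04 + $340.37 + $25.68 + $4.11 + $41.08 = $503.32
Net pay = $2054.21 − $503.32 = $1550.89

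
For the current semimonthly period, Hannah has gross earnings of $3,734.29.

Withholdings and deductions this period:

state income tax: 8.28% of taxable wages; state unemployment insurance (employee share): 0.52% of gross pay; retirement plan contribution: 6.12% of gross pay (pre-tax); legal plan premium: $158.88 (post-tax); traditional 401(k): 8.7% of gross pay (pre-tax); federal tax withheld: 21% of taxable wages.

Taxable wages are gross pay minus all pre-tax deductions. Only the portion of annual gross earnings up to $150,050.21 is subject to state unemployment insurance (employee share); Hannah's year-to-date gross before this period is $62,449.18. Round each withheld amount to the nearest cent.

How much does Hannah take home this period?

$2,071.21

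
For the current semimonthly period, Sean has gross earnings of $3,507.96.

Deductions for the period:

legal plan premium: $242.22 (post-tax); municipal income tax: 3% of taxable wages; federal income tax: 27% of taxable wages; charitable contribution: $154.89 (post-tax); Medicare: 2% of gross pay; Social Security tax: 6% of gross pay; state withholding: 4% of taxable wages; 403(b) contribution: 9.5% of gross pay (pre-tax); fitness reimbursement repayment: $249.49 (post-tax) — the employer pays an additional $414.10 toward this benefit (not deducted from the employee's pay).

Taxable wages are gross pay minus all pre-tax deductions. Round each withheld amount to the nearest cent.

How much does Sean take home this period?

403(b) contribution: $3,507.96 × 0.095 = $333.26
Taxable wages = $3,507.96 − $333.26 = $3,174.70
Municipal income tax: $3,174.70 × 0.03 = $95.24
State withholding: $3,174.70 × 0.04 = $126.99
Federal income tax: $3,174.70 × 0.27 = $857.17
Medicare: $3,507.96 × 0.02 = $70.16
Social Security tax: $3,507.96 × 0.06 = $210.48
Charitable contribution: $154.89
Legal plan premium: $242.22
Fitness reimbursement repayment: $249.49
(Employer's $414.10 toward fitness reimbursement repayment is not withheld from the employee.)
Total deductions = $333.26 + $95.24 + $126.99 + $857.17 + $70.16 + $210.48 + $154.89 + $242.22 + $249.49 = $2,339.90
Net pay = $3,507.96 − $2,339.90 = $1,168.06

$1,168.06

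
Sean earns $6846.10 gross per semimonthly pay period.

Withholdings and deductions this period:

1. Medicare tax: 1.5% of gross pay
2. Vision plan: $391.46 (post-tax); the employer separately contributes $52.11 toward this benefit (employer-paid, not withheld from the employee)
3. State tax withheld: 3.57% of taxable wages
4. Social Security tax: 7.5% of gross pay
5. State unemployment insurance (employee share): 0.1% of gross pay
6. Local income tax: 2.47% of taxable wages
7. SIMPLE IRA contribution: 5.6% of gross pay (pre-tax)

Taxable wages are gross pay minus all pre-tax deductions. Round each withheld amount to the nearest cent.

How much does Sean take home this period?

SIMPLE IRA contribution: $6846.10 × 0.056 = $383.38
Taxable wages = $6846.10 − $383.38 = $6462.72
Local income tax: $6462.72 × 0.0247 = $159.63
State tax withheld: $6462.72 × 0.0357 = $230.72
State unemployment insurance (employee share): $6846.10 × 0.001 = $6.85
Medicare tax: $6846.10 × 0.015 = $102.69
Social Security tax: $6846.10 × 0.075 = $513.46
Vision plan: $391.46
(Employer's $52.11 toward vision plan is not withheld from the employee.)
Total deductions = $383.38 + $159.63 + $230.72 + $6.85 + $102.69 + $513.46 + $391.46 = $1788.19
Net pay = $6846.10 − $1788.19 = $5057.91

$5057.91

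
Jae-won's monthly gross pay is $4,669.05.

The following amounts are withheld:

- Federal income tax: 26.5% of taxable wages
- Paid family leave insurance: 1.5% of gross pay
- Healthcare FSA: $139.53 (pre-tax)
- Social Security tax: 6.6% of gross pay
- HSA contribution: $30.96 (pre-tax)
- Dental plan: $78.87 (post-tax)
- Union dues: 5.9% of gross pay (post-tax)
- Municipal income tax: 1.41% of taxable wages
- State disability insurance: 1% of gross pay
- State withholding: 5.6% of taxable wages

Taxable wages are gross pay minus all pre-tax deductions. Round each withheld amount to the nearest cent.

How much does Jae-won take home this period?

HSA contribution: $30.96
Healthcare FSA: $139.53
Pre-tax total = $30.96 + $139.53 = $170.49
Taxable wages = $4,669.05 − $170.49 = $4,498.56
Municipal income tax: $4,498.56 × 0.0141 = $63.43
State withholding: $4,498.56 × 0.056 = $251.92
Federal income tax: $4,498.56 × 0.265 = $1,192.12
Paid family leave insurance: $4,669.05 × 0.015 = $70.04
State disability insurance: $4,669.05 × 0.01 = $46.69
Social Security tax: $4,669.05 × 0.066 = $308.16
Dental plan: $78.87
Union dues: $4,669.05 × 0.059 = $275.47
Total deductions = $30.96 + $139.53 + $63.43 + $251.92 + $1,192.12 + $70.04 + $46.69 + $308.16 + $78.87 + $275.47 = $2,457.19
Net pay = $4,669.05 − $2,457.19 = $2,211.86

$2,211.86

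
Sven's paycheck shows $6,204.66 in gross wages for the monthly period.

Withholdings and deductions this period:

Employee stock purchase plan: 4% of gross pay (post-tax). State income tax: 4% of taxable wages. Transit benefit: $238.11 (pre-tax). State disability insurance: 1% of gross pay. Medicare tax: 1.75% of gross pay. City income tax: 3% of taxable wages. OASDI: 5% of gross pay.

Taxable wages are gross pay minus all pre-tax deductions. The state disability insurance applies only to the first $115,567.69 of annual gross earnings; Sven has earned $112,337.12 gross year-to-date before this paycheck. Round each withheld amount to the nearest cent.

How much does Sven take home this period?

$4,849.58

Transit benefit: $238.11
Taxable wages = $6,204.66 − $238.11 = $5,966.55
State income tax: $5,966.55 × 0.04 = $238.66
City income tax: $5,966.55 × 0.03 = $179.00
State disability insurance: only $115,567.69 − $112,337.12 = $3,230.57 of this check is subject → $3,230.57 × 0.01 = $32.31
OASDI: $6,204.66 × 0.05 = $310.23
Medicare tax: $6,204.66 × 0.0175 = $108.58
Employee stock purchase plan: $6,204.66 × 0.04 = $248.19
Total deductions = $238.11 + $238.66 + $179.00 + $32.31 + $310.23 + $108.58 + $248.19 = $1,355.08
Net pay = $6,204.66 − $1,355.08 = $4,849.58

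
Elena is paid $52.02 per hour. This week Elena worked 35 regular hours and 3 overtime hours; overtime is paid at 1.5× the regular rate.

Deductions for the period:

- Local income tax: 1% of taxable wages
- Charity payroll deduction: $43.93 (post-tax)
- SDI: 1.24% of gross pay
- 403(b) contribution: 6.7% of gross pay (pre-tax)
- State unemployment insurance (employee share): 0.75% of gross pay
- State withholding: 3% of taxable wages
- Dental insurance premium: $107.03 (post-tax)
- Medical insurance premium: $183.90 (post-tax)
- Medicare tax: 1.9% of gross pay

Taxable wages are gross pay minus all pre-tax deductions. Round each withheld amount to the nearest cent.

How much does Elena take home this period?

Regular pay: 35 × $52.02 = $1,820.70
Overtime pay: 3 × $52.02 × 1.5 = $234.09
Gross pay = $1,820.70 + $234.09 = $2,054.79
403(b) contribution: $2,054.79 × 0.067 = $137.67
Taxable wages = $2,054.79 − $137.67 = $1,917.12
Local income tax: $1,917.12 × 0.01 = $19.17
State withholding: $1,917.12 × 0.03 = $57.51
Medicare tax: $2,054.79 × 0.019 = $39.04
State unemployment insurance (employee share): $2,054.79 × 0.0075 = $15.41
SDI: $2,054.79 × 0.0124 = $25.48
Medical insurance premium: $183.90
Dental insurance premium: $107.03
Charity payroll deduction: $43.93
Total deductions = $137.67 + $19.17 + $57.51 + $39.04 + $15.41 + $25.48 + $183.90 + $107.03 + $43.93 = $629.14
Net pay = $2,054.79 − $629.14 = $1,425.65

$1,425.65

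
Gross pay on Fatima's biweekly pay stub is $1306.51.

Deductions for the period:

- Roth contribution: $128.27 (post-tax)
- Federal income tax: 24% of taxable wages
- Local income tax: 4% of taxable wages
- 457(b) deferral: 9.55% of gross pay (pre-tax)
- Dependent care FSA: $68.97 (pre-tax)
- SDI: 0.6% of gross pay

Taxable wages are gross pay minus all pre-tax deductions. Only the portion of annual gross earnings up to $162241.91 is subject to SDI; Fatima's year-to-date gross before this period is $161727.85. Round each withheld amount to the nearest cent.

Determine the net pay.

Dependent care FSA: $68.97
457(b) deferral: $1306.51 × 0.0955 = $124.77
Pre-tax total = $68.97 + $124.77 = $193.74
Taxable wages = $1306.51 − $193.74 = $1112.77
Local income tax: $1112.77 × 0.04 = $44.51
Federal income tax: $1112.77 × 0.24 = $267.06
SDI: only $162241.91 − $161727.85 = $514.06 of this check is subject → $514.06 × 0.006 = $3.08
Roth contribution: $128.27
Total deductions = $68.97 + $124.77 + $44.51 + $267.06 + $3.08 + $128.27 = $636.66
Net pay = $1306.51 − $636.66 = $669.85

$669.85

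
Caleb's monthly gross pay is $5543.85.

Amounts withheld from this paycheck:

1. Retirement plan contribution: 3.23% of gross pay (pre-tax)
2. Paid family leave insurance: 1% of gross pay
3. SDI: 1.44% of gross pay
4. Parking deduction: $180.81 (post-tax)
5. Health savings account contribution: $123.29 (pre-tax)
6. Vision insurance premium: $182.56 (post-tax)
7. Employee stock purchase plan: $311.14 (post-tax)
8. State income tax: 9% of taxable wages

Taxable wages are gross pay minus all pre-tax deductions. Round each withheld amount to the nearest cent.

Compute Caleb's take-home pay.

Health savings account contribution: $123.29
Retirement plan contribution: $5543.85 × 0.0323 = $179.07
Pre-tax total = $123.29 + $179.07 = $302.36
Taxable wages = $5543.85 − $302.36 = $5241.49
State income tax: $5241.49 × 0.09 = $471.73
Paid family leave insurance: $5543.85 × 0.01 = $55.44
SDI: $5543.85 × 0.0144 = $79.83
Parking deduction: $180.81
Vision insurance premium: $182.56
Employee stock purchase plan: $311.14
Total deductions = $123.29 + $179.07 + $471.73 + $55.44 + $79.83 + $180.81 + $182.56 + $311.14 = $1583.87
Net pay = $5543.85 − $1583.87 = $3959.98

$3959.98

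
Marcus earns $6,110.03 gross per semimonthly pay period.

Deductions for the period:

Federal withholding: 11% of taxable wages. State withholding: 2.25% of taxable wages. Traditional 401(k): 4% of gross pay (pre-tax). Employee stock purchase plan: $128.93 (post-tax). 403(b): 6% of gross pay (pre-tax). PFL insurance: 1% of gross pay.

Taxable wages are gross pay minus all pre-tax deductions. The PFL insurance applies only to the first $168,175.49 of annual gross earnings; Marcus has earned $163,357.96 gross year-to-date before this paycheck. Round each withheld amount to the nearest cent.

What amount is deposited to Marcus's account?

$4,593.30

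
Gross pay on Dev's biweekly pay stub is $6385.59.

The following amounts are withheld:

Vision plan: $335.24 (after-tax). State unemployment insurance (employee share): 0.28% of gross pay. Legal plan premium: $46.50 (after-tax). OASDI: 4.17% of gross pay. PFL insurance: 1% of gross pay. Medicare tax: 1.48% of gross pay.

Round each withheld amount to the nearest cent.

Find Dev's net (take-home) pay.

$5561.32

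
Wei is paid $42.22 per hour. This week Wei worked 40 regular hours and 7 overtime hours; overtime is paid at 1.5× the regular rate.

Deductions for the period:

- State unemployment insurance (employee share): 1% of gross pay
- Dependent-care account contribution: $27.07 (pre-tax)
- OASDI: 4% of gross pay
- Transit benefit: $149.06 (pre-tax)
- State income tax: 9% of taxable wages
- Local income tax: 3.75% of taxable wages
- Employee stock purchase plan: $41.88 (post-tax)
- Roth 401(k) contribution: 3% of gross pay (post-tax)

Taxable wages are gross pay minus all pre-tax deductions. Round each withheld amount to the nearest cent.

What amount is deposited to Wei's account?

$1494.15

Regular pay: 40 × $42.22 = $1688.80
Overtime pay: 7 × $42.22 × 1.5 = $443.31
Gross pay = $1688.80 + $443.31 = $2132.11
Dependent-care account contribution: $27.07
Transit benefit: $149.06
Pre-tax total = $27.07 + $149.06 = $176.13
Taxable wages = $2132.11 − $176.13 = $1955.98
State income tax: $1955.98 × 0.09 = $176.04
Local income tax: $1955.98 × 0.0375 = $73.35
State unemployment insurance (employee share): $2132.11 × 0.01 = $21.32
OASDI: $2132.11 × 0.04 = $85.28
Roth 401(k) contribution: $2132.11 × 0.03 = $63.96
Employee stock purchase plan: $41.88
Total deductions = $27.07 + $149.06 + $176.04 + $73.35 + $21.32 + $85.28 + $63.96 + $41.88 = $637.96
Net pay = $2132.11 − $637.96 = $1494.15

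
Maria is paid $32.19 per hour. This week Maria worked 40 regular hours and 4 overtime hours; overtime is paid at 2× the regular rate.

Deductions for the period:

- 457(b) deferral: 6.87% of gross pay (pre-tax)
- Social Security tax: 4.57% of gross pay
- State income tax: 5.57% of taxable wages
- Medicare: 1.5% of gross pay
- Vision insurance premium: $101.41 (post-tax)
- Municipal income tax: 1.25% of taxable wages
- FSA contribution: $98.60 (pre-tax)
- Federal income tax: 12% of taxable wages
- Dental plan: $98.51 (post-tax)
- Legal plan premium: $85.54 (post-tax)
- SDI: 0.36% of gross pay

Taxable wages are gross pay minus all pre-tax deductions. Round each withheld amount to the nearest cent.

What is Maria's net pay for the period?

$703.31

Regular pay: 40 × $32.19 = $1,287.60
Overtime pay: 4 × $32.19 × 2 = $257.52
Gross pay = $1,287.60 + $257.52 = $1,545.12
FSA contribution: $98.60
457(b) deferral: $1,545.12 × 0.0687 = $106.15
Pre-tax total = $98.60 + $106.15 = $204.75
Taxable wages = $1,545.12 − $204.75 = $1,340.37
Municipal income tax: $1,340.37 × 0.0125 = $16.75
State income tax: $1,340.37 × 0.0557 = $74.66
Federal income tax: $1,340.37 × 0.12 = $160.84
SDI: $1,545.12 × 0.0036 = $5.56
Medicare: $1,545.12 × 0.015 = $23.18
Social Security tax: $1,545.12 × 0.0457 = $70.61
Vision insurance premium: $101.41
Dental plan: $98.51
Legal plan premium: $85.54
Total deductions = $98.60 + $106.15 + $16.75 + $74.66 + $160.84 + $5.56 + $23.18 + $70.61 + $101.41 + $98.51 + $85.54 = $841.81
Net pay = $1,545.12 − $841.81 = $703.31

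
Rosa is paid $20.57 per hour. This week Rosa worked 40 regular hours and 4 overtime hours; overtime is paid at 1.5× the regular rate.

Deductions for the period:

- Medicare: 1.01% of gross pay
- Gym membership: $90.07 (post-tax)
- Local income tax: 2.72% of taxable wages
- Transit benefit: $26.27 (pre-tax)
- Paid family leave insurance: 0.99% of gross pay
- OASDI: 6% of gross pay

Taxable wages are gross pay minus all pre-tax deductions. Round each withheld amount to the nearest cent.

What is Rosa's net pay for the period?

$729.16

Regular pay: 40 × $20.57 = $822.80
Overtime pay: 4 × $20.57 × 1.5 = $123.42
Gross pay = $822.80 + $123.42 = $946.22
Transit benefit: $26.27
Taxable wages = $946.22 − $26.27 = $919.95
Local income tax: $919.95 × 0.0272 = $25.02
Medicare: $946.22 × 0.0101 = $9.56
OASDI: $946.22 × 0.06 = $56.77
Paid family leave insurance: $946.22 × 0.0099 = $9.37
Gym membership: $90.07
Total deductions = $26.27 + $25.02 + $9.56 + $56.77 + $9.37 + $90.07 = $217.06
Net pay = $946.22 − $217.06 = $729.16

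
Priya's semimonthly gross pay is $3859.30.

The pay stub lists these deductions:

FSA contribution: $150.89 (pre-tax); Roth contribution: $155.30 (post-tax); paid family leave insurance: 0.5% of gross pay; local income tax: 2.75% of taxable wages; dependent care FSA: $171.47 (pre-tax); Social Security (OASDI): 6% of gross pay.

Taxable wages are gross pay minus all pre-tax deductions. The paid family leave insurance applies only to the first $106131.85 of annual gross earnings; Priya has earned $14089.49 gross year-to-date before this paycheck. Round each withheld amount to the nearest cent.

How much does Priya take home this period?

Dependent care FSA: $171.47
FSA contribution: $150.89
Pre-tax total = $171.47 + $150.89 = $322.36
Taxable wages = $3859.30 − $322.36 = $3536.94
Local income tax: $3536.94 × 0.0275 = $97.27
Social Security (OASDI): $3859.30 × 0.06 = $231.56
Paid family leave insurance: cap not yet reached, full $3859.30 is subject → $3859.30 × 0.005 = $19.30
Roth contribution: $155.30
Total deductions = $171.47 + $150.89 + $97.27 + $231.56 + $19.30 + $155.30 = $825.79
Net pay = $3859.30 − $825.79 = $3033.51

$3033.51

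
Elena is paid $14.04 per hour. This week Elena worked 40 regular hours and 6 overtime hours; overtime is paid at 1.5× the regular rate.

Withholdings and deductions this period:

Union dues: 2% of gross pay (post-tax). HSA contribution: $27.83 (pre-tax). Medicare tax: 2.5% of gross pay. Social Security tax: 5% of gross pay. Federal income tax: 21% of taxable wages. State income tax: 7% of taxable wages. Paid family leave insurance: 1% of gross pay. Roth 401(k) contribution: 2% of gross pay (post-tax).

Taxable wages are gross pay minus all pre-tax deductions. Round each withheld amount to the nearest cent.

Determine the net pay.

Regular pay: 40 × $14.04 = $561.60
Overtime pay: 6 × $14.04 × 1.5 = $126.36
Gross pay = $561.60 + $126.36 = $687.96
HSA contribution: $27.83
Taxable wages = $687.96 − $27.83 = $660.13
Federal income tax: $660.13 × 0.21 = $138.63
State income tax: $660.13 × 0.07 = $46.21
Social Security tax: $687.96 × 0.05 = $34.40
Paid family leave insurance: $687.96 × 0.01 = $6.88
Medicare tax: $687.96 × 0.025 = $17.20
Union dues: $687.96 × 0.02 = $13.76
Roth 401(k) contribution: $687.96 × 0.02 = $13.76
Total deductions = $27.83 + $138.63 + $46.21 + $34.40 + $6.88 + $17.20 + $13.76 + $13.76 = $298.67
Net pay = $687.96 − $298.67 = $389.29

$389.29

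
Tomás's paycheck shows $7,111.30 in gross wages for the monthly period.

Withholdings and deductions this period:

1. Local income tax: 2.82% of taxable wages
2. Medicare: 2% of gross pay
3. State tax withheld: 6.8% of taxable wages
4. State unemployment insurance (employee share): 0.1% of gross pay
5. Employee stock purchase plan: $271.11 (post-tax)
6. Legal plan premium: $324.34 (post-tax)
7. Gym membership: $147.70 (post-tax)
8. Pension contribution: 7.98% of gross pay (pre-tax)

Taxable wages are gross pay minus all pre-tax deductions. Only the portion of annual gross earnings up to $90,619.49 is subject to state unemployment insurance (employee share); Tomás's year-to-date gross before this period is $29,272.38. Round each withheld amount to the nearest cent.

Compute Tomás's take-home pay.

Pension contribution: $7,111.30 × 0.0798 = $567.48
Taxable wages = $7,111.30 − $567.48 = $6,543.82
Local income tax: $6,543.82 × 0.0282 = $184.54
State tax withheld: $6,543.82 × 0.068 = $444.98
State unemployment insurance (employee share): cap not yet reached, full $7,111.30 is subject → $7,111.30 × 0.001 = $7.11
Medicare: $7,111.30 × 0.02 = $142.23
Legal plan premium: $324.34
Employee stock purchase plan: $271.11
Gym membership: $147.70
Total deductions = $567.48 + $184.54 + $444.98 + $7.11 + $142.23 + $324.34 + $271.11 + $147.70 = $2,089.49
Net pay = $7,111.30 − $2,089.49 = $5,021.81

$5,021.81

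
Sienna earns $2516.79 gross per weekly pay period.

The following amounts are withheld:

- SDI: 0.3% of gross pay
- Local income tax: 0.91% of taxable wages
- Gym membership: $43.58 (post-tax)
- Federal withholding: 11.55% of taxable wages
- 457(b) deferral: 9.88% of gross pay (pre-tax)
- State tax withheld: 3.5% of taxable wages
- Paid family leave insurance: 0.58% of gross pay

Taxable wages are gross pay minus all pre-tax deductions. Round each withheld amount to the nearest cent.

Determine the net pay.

$1840.41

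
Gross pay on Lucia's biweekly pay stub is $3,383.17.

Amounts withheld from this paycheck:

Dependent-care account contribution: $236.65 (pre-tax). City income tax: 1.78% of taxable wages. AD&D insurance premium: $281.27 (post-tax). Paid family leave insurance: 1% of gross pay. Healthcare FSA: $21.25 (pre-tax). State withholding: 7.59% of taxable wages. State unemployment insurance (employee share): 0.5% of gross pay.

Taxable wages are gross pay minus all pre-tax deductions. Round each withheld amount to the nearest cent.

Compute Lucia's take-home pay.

$2,500.41

Dependent-care account contribution: $236.65
Healthcare FSA: $21.25
Pre-tax total = $236.65 + $21.25 = $257.90
Taxable wages = $3,383.17 − $257.90 = $3,125.27
State withholding: $3,125.27 × 0.0759 = $237.21
City income tax: $3,125.27 × 0.0178 = $55.63
State unemployment insurance (employee share): $3,383.17 × 0.005 = $16.92
Paid family leave insurance: $3,383.17 × 0.01 = $33.83
AD&D insurance premium: $281.27
Total deductions = $236.65 + $21.25 + $237.21 + $55.63 + $16.92 + $33.83 + $281.27 = $882.76
Net pay = $3,383.17 − $882.76 = $2,500.41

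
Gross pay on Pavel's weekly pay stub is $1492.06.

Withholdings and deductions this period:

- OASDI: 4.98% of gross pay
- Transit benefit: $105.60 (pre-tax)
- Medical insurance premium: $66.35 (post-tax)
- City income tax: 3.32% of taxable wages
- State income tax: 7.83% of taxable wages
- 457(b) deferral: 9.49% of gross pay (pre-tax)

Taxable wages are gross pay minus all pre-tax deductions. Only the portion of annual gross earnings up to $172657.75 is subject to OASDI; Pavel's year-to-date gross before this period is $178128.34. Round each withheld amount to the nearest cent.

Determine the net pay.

Transit benefit: $105.60
457(b) deferral: $1492.06 × 0.0949 = $141.60
Pre-tax total = $105.60 + $141.60 = $247.20
Taxable wages = $1492.06 − $247.20 = $1244.86
City income tax: $1244.86 × 0.0332 = $41.33
State income tax: $1244.86 × 0.0783 = $97.47
OASDI: annual cap $172657.75 already reached (YTD $178128.34), so $0.00
Medical insurance premium: $66.35
Total deductions = $105.60 + $141.60 + $41.33 + $97.47 + $0.00 + $66.35 = $452.35
Net pay = $1492.06 − $452.35 = $1039.71

$1039.71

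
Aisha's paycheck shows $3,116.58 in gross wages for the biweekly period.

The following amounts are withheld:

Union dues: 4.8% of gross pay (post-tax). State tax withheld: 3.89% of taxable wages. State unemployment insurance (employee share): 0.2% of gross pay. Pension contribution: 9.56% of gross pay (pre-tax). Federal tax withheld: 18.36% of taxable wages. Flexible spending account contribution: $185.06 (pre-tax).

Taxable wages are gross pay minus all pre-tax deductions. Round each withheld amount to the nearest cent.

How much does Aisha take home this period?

Flexible spending account contribution: $185.06
Pension contribution: $3,116.58 × 0.0956 = $297.95
Pre-tax total = $185.06 + $297.95 = $483.01
Taxable wages = $3,116.58 − $483.01 = $2,633.57
Federal tax withheld: $2,633.57 × 0.1836 = $483.52
State tax withheld: $2,633.57 × 0.0389 = $102.45
State unemployment insurance (employee share): $3,116.58 × 0.002 = $6.23
Union dues: $3,116.58 × 0.048 = $149.60
Total deductions = $185.06 + $297.95 + $483.52 + $102.45 + $6.23 + $149.60 = $1,224.81
Net pay = $3,116.58 − $1,224.81 = $1,891.77

$1,891.77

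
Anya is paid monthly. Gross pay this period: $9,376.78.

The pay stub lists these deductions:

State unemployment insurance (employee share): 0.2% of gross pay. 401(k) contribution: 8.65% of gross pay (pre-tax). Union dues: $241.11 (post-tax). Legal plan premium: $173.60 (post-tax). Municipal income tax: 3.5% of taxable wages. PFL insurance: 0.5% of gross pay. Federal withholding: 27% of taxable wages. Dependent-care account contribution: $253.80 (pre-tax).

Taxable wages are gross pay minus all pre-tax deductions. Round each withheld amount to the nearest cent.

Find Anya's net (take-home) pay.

401(k) contribution: $9,376.78 × 0.0865 = $811.09
Dependent-care account contribution: $253.80
Pre-tax total = $811.09 + $253.80 = $1,064.89
Taxable wages = $9,376.78 − $1,064.89 = $8,311.89
Municipal income tax: $8,311.89 × 0.035 = $290.92
Federal withholding: $8,311.89 × 0.27 = $2,244.21
State unemployment insurance (employee share): $9,376.78 × 0.002 = $18.75
PFL insurance: $9,376.78 × 0.005 = $46.88
Union dues: $241.11
Legal plan premium: $173.60
Total deductions = $811.09 + $253.80 + $290.92 + $2,244.21 + $18.75 + $46.88 + $241.11 + $173.60 = $4,080.36
Net pay = $9,376.78 − $4,080.36 = $5,296.42

$5,296.42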